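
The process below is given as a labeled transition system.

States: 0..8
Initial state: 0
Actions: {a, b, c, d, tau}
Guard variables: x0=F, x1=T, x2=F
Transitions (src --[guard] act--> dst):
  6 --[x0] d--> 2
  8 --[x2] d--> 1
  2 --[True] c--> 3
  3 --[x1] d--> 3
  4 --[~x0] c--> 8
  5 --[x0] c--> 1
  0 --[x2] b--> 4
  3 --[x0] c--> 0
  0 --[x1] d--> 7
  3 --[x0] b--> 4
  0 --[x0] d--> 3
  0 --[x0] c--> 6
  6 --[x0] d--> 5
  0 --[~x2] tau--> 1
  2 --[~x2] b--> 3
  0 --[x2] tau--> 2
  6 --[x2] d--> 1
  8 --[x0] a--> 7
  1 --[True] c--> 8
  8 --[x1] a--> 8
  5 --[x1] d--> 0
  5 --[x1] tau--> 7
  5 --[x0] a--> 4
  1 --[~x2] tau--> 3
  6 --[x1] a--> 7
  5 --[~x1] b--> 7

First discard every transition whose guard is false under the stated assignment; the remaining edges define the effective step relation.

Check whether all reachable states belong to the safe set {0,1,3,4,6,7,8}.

Answer: INVARIANT HOLDS

Analysis:
Inv-set: {0,1,3,4,6,7,8}
Reachable = {0,1,3,7,8}
  0: ok
  1: ok
  3: ok
  7: ok
  8: ok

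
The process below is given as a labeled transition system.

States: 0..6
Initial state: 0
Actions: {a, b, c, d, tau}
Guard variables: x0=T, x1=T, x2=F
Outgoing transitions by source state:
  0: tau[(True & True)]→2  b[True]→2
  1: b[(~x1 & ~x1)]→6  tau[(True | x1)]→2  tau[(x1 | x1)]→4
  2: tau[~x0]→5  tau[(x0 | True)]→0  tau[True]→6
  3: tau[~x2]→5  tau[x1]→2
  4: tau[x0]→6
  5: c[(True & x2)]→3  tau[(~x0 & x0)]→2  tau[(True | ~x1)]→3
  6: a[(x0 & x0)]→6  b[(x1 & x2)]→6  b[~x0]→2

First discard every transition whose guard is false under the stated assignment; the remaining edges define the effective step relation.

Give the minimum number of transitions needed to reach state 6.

Answer: 2

Analysis:
Layered search for 6:
  L0 = {0}
  L1 = {2}
  L2 = {6}
depth(6)=2, e.g. b·tau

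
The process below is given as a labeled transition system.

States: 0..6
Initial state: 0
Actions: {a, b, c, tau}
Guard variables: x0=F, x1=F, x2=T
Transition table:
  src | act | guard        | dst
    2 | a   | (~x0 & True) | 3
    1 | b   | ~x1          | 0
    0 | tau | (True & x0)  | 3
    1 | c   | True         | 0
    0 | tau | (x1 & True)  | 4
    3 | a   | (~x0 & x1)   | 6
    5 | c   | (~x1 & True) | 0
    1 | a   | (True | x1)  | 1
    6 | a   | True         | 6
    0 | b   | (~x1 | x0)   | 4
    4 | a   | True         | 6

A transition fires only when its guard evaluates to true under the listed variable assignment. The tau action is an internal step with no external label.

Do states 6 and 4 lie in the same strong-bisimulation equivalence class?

Refine partition for ~:
  π0 = {{0,1,2,3,4,5,6}}
  π1 = {{0},{1},{2,4,6},{3},{5}}
  π2 = {{0},{1},{2},{3},{4,6},{5}}
6 equivalence class(es) (converged in 3)
[6]={4,6}  [4]={4,6}

Answer: BISIMILAR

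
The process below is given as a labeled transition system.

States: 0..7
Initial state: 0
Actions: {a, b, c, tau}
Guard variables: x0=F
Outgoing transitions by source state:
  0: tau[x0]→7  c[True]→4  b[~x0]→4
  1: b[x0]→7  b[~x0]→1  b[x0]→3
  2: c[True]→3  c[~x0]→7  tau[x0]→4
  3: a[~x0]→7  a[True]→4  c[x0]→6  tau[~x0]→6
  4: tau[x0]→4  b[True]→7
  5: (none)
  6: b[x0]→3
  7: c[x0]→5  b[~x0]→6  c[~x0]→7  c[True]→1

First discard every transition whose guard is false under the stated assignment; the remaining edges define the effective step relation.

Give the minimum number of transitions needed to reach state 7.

Answer: 2

Trace:
Layered search for 7:
  depth 0: {0}
  depth 1: {4}
  depth 2: {7}
depth(7)=2, e.g. b·b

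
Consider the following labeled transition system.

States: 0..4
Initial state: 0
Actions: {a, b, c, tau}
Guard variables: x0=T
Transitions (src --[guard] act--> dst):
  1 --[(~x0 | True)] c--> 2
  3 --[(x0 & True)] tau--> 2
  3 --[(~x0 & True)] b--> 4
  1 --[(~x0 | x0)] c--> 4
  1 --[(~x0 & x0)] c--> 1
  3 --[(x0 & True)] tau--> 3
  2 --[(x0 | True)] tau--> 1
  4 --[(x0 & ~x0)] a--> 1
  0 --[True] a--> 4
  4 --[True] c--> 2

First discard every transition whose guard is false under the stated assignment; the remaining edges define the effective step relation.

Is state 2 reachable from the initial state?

Answer: REACHABLE

Working:
After dropping false guards: 7 live edges.
Layer 0: {0}
Layer 1: {4}  total {0,4}
Layer 2: {2}  total {0,2,4}
Layer 3: {1}  total {0,1,2,4}
Reach set: {0,1,2,4}
witness 2: a·c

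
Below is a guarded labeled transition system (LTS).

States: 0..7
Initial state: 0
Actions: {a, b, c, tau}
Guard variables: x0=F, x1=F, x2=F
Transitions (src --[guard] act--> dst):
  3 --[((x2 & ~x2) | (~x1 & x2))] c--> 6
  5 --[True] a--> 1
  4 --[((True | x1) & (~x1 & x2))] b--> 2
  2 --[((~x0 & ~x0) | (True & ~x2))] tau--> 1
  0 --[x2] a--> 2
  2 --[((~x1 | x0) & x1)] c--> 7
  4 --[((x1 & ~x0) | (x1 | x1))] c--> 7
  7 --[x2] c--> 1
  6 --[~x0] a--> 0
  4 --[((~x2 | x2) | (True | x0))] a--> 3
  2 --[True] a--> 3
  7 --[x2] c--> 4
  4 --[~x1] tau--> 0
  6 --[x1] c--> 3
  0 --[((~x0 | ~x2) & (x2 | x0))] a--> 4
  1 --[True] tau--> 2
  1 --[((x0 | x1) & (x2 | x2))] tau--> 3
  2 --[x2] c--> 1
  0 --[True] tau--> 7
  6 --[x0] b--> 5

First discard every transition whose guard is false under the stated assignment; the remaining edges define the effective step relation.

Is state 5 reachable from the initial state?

Guard filter leaves 8 enabled edge(s).
L0 = {0}
L1 = {7}  cumulative {0,7}
Reach set: {0,7}

Answer: UNREACHABLE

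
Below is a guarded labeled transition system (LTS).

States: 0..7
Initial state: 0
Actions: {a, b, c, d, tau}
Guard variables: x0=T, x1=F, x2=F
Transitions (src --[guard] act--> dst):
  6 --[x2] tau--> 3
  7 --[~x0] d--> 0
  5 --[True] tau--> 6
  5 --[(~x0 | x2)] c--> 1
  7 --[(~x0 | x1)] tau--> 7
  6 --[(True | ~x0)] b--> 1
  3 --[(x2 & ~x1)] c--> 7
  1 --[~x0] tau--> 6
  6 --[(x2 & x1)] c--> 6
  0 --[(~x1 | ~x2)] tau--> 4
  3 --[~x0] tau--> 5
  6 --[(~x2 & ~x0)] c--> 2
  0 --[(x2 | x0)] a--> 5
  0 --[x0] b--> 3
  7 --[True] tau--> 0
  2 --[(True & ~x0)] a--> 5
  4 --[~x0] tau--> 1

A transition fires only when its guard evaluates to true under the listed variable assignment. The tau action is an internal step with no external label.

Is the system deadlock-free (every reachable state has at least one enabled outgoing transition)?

Answer: DEADLOCK at state 1

Trace:
R = {0,1,3,4,5,6}
  0: a→5  b→3  tau→4  [3 exit(s)]
  1: ∅  [STUCK]
  3: ∅  [STUCK]
  4: ∅  [STUCK]
  5: tau→6  [1 exit(s)]
  6: b→1  [1 exit(s)]
trace reaching 1: a·tau·b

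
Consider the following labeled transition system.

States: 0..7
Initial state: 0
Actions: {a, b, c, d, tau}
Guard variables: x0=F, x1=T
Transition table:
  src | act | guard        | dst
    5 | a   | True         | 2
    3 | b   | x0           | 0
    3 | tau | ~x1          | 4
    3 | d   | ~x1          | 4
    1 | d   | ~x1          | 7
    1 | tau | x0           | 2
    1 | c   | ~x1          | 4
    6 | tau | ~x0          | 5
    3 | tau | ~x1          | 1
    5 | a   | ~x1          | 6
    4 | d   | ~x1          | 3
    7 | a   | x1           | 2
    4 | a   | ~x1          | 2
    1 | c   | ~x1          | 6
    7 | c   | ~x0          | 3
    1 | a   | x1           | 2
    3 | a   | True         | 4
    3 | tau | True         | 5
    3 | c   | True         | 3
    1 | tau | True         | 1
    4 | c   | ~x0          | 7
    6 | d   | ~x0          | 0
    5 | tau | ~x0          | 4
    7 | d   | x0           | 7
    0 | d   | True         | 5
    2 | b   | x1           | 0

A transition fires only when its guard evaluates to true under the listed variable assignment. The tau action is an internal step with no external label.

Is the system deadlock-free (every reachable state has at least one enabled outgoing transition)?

R = {0,2,3,4,5,7}
  0: d→5  [1 exit(s)]
  2: b→0  [1 exit(s)]
  3: a→4  c→3  tau→5  [3 exit(s)]
  4: c→7  [1 exit(s)]
  5: a→2  tau→4  [2 exit(s)]
  7: a→2  c→3  [2 exit(s)]

Answer: DEADLOCK-FREE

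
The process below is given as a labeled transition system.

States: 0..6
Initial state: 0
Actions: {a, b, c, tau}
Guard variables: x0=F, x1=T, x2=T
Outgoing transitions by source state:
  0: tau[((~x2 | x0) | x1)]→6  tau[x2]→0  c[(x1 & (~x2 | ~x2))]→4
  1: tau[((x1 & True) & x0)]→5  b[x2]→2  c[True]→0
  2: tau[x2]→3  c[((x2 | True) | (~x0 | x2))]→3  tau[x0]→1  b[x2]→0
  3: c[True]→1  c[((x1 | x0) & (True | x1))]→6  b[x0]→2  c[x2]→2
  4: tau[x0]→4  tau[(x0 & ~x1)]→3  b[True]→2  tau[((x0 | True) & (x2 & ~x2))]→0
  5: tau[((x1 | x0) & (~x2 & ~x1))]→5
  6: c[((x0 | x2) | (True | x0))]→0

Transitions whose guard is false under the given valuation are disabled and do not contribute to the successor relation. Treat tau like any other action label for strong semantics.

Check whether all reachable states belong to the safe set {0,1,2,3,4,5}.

Safe = {0,1,2,3,4,5}
R = {0,6}
  0: ok
  6: VIOLATES
witness against invariant: tau → 6

Answer: INVARIANT VIOLATED at state 6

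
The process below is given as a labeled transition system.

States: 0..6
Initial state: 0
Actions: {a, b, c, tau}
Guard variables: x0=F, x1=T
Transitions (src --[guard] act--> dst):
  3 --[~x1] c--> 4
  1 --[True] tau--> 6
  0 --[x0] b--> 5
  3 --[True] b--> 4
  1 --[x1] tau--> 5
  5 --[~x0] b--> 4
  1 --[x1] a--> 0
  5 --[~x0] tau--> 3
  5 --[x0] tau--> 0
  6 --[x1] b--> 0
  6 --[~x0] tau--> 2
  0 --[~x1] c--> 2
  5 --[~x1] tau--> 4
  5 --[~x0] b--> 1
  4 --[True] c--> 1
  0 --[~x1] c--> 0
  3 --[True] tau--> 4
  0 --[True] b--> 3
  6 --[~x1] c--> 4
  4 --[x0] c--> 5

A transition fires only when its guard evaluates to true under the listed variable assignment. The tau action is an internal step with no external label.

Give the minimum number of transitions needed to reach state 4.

Answer: 2

Analysis:
BFS to 4:
  Layer 0: {0}
  Layer 1: {3}
  Layer 2: {4}
depth(4)=2, e.g. b·b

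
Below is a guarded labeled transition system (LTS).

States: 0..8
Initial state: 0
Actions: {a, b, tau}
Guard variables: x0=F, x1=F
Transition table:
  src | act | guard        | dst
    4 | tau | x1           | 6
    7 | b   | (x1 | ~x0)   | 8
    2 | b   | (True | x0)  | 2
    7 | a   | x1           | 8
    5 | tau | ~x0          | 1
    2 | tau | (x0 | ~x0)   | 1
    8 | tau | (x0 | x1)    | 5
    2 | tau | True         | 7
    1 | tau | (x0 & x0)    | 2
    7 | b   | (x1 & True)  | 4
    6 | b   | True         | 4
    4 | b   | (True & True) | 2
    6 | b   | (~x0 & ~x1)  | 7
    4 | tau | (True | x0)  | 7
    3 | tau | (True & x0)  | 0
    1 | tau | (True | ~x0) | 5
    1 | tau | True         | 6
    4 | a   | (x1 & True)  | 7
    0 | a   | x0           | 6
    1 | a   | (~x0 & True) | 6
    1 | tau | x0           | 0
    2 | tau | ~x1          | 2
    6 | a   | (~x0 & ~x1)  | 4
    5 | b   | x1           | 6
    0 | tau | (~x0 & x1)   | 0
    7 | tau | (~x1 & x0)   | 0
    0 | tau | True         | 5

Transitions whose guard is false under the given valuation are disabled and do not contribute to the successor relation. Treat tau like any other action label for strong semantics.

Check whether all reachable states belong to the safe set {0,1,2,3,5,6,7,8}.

Safe = {0,1,2,3,5,6,7,8}
R = {0,1,2,4,5,6,7,8}
  0: ok
  1: ok
  2: ok
  4: outside
  5: ok
  6: ok
  7: ok
  8: ok
reach 4 via tau·tau·tau·b — violates

Answer: INVARIANT VIOLATED at state 4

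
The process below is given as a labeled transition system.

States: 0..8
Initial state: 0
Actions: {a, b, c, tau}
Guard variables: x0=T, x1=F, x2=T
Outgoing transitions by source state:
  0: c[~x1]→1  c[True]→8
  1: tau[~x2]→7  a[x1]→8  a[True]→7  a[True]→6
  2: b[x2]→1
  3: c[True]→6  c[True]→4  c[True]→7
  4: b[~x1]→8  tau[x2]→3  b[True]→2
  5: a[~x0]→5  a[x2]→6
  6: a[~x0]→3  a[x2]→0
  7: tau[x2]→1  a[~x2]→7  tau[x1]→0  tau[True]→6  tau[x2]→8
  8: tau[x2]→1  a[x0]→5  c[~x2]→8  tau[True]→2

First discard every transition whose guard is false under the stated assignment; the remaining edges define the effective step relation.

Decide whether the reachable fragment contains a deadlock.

Reach set: {0,1,2,5,6,7,8}
  0: c→1  c→8  [2 out]
  1: a→6  a→7  [2 out]
  2: b→1  [1 out]
  5: a→6  [1 out]
  6: a→0  [1 out]
  7: tau→1  tau→6  tau→8  [3 out]
  8: a→5  tau→1  tau→2  [3 out]

Answer: DEADLOCK-FREE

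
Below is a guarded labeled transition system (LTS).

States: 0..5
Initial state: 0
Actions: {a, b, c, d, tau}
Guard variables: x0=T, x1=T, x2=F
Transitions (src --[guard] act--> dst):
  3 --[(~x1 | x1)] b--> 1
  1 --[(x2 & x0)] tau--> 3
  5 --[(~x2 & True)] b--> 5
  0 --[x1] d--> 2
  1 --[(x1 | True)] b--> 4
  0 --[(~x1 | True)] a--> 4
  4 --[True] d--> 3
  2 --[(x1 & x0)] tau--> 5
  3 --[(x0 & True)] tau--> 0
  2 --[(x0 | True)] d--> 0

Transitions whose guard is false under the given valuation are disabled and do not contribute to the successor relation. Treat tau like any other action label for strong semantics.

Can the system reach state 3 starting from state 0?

Answer: REACHABLE

Analysis:
Guard filter leaves 9 enabled edge(s).
depth 0: {0}
depth 1: {2,4}  cumulative {0,2,4}
depth 2: {3,5}  cumulative {0,2,3,4,5}
depth 3: {1}  cumulative {0,1,2,3,4,5}
R = {0,1,2,3,4,5}
witness 3: a·d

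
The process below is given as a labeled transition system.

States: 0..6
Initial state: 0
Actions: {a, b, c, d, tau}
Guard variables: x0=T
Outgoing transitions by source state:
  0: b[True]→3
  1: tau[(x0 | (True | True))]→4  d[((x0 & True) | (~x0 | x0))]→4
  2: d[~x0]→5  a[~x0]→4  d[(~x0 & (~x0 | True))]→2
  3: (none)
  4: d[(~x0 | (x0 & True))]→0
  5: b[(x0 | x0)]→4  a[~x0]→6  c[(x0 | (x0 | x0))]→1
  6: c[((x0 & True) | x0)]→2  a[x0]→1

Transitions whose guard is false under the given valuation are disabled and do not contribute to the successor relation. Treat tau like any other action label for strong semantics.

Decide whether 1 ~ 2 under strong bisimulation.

Compute ~ classes (split until stable):
  round 0: {{0,1,2,3,4,5,6}}
  round 1: {{0},{1},{2,3},{4},{5},{6}}
Fixed point at round 2; 6 class(es).
1∈{1}, 2∈{2,3}

Answer: NOT BISIMILAR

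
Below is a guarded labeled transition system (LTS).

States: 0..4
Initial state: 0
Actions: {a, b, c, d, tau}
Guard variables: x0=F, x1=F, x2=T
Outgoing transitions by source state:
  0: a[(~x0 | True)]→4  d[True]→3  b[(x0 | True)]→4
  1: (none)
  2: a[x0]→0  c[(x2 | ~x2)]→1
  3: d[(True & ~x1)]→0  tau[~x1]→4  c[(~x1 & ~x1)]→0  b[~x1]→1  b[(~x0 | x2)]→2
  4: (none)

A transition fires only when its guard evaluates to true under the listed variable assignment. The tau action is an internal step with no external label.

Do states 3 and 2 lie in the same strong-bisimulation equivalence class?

Answer: NOT BISIMILAR

Trace:
Bisimulation quotient by refinement:
  P[0] = {{0,1,2,3,4}}
  P[1] = {{0},{1,4},{2},{3}}
Fixed point at round 2; 4 class(es).
class of 3: {3}; class of 2: {2}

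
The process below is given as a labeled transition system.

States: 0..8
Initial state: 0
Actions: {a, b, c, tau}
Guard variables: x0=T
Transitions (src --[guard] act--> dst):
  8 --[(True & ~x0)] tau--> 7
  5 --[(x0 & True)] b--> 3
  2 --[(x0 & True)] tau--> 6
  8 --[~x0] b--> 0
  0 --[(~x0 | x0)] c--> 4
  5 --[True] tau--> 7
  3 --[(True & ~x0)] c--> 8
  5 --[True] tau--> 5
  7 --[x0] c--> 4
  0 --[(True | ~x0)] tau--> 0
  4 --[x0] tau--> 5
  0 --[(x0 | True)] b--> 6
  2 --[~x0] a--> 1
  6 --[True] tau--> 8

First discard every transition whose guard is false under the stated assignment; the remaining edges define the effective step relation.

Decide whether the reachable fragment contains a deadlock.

Reach set: {0,3,4,5,6,7,8}
  0: b→6  c→4  tau→0  [3 exit(s)]
  3: ∅  [no exit]
  4: tau→5  [1 exit(s)]
  5: b→3  tau→5  tau→7  [3 exit(s)]
  6: tau→8  [1 exit(s)]
  7: c→4  [1 exit(s)]
  8: ∅  [no exit]
Path to 3: c·tau·b

Answer: DEADLOCK at state 3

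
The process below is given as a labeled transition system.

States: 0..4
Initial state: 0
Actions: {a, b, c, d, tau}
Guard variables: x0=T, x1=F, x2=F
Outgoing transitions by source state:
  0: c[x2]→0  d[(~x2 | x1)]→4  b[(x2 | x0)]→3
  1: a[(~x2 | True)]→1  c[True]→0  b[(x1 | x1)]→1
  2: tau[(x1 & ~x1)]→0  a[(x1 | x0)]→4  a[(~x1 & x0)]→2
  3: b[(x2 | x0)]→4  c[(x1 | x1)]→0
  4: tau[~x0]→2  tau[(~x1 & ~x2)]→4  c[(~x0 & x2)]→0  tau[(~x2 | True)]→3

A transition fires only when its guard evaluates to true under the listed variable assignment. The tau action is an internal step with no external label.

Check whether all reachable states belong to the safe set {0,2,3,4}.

Answer: INVARIANT HOLDS

Analysis:
Safe = {0,2,3,4}
Reach set: {0,3,4}
  0: ✓
  3: ✓
  4: ✓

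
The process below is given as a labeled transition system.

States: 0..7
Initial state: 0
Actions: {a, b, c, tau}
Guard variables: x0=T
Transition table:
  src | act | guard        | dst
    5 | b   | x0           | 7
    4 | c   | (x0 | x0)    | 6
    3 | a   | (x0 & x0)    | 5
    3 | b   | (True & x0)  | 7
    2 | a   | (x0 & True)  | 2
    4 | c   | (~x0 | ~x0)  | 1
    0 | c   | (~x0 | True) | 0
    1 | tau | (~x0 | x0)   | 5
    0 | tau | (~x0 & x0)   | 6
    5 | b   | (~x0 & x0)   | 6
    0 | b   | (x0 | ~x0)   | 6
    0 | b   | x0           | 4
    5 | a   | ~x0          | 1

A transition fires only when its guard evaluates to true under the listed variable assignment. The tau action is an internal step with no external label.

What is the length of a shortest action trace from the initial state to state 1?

Breadth-first toward 1:
  depth 0: {0}
  depth 1: {4,6}
1 never appears.

Answer: UNREACHABLE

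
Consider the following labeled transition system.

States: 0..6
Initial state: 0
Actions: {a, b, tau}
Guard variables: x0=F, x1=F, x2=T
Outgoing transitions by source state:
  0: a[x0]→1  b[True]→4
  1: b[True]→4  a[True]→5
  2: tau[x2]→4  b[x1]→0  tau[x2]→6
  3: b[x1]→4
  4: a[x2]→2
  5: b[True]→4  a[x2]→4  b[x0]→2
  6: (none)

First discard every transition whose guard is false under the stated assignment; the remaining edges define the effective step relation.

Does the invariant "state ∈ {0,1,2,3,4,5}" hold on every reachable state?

Answer: INVARIANT VIOLATED at state 6

Analysis:
Safe = {0,1,2,3,4,5}
Reach set: {0,2,4,6}
  0: safe
  2: safe
  4: safe
  6: VIOLATES
counterexample path to 6: b·a·tau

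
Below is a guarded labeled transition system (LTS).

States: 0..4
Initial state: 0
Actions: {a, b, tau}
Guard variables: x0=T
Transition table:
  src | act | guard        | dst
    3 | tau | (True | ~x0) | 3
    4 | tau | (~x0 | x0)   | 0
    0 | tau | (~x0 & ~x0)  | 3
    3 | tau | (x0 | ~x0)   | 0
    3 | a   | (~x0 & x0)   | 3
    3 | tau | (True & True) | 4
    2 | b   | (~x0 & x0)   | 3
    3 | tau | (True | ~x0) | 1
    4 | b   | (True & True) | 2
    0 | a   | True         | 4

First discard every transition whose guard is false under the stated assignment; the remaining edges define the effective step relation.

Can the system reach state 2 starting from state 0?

Answer: REACHABLE

Analysis:
After dropping false guards: 7 live edges.
Layer 0: {0}
Layer 1: {4}  now seen {0,4}
Layer 2: {2}  now seen {0,2,4}
Reachable = {0,2,4}
witness 2: a·b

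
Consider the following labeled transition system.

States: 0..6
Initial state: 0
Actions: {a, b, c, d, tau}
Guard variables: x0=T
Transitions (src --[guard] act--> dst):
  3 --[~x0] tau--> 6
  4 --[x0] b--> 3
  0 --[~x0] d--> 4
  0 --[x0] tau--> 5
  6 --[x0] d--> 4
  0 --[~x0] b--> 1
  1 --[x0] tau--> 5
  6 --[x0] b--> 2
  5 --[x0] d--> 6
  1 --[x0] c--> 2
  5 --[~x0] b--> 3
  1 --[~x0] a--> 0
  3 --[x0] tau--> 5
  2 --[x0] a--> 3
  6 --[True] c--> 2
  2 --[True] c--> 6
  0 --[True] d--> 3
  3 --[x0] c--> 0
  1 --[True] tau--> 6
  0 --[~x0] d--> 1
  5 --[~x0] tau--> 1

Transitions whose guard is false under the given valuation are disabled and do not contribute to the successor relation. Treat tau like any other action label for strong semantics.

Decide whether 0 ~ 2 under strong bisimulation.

Compute ~ classes (split until stable):
  P[0] = {{0,1,2,3,4,5,6}}
  P[1] = {{0},{1,3},{2},{4},{5},{6}}
  P[2] = {{0},{1},{2},{3},{4},{5},{6}}
7 equivalence class(es) (converged in 3)
[0]={0}  [2]={2}

Answer: NOT BISIMILAR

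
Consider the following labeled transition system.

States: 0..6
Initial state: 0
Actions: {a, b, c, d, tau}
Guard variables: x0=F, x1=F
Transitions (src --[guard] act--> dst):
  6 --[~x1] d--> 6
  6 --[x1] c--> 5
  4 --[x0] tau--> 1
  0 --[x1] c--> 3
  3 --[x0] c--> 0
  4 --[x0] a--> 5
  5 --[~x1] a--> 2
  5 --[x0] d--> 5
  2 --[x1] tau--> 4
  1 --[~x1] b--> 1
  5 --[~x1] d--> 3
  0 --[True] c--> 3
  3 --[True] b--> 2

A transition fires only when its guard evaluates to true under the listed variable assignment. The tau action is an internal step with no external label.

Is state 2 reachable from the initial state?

Answer: REACHABLE

Analysis:
6 transition(s) survive guard evaluation.
Layer 0: {0}
Layer 1: {3}  now seen {0,3}
Layer 2: {2}  now seen {0,2,3}
Reach set: {0,2,3}
trace reaching 2: c·b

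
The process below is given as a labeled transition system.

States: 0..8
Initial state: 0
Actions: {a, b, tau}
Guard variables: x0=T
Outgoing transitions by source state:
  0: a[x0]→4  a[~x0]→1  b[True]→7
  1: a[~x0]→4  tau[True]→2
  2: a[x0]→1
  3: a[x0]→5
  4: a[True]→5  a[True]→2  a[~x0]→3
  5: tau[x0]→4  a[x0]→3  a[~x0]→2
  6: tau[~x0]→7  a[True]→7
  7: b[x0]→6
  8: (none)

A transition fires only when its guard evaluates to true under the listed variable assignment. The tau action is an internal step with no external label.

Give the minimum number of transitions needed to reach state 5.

Answer: 2

Working:
Breadth-first toward 5:
  Layer 0: {0}
  Layer 1: {4,7}
  Layer 2: {2,5,6}
first hit 5 at d=2 via a·a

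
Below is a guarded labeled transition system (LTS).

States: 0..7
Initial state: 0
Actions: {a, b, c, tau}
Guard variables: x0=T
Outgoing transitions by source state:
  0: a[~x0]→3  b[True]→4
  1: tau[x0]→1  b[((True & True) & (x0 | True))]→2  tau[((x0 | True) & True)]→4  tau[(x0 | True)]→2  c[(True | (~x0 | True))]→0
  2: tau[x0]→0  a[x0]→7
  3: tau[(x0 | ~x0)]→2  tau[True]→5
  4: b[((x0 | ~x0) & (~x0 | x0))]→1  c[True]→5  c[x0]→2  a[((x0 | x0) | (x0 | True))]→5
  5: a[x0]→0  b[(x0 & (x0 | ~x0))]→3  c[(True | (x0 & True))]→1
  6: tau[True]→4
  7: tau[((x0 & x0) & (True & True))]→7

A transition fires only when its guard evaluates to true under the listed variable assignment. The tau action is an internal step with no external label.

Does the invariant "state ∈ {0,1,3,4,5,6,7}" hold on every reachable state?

Answer: INVARIANT VIOLATED at state 2

Trace:
Allowed set {0,1,3,4,5,6,7}
Reachable = {0,1,2,3,4,5,7}
  0: ok
  1: ok
  2: outside
  3: ok
  4: ok
  5: ok
  7: ok
witness against invariant: b·c → 2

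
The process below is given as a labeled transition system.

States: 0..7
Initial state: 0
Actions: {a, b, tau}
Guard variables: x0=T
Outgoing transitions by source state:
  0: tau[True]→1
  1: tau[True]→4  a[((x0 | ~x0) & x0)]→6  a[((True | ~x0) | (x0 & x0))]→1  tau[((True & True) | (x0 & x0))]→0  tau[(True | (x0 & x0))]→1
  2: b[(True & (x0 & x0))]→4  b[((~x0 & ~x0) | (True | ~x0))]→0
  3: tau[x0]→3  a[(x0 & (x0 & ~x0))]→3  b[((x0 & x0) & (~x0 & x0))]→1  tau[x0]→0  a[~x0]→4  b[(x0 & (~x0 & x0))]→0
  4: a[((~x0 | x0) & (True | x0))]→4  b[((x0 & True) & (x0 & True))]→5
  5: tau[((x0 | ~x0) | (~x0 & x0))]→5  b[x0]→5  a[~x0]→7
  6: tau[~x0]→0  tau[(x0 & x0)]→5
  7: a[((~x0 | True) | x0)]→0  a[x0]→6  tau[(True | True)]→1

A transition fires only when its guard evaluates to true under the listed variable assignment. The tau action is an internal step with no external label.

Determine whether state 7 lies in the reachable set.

18 transition(s) survive guard evaluation.
depth 0: {0}
depth 1: {1}  cumulative {0,1}
depth 2: {4,6}  cumulative {0,1,4,6}
depth 3: {5}  cumulative {0,1,4,5,6}
Reach set: {0,1,4,5,6}

Answer: UNREACHABLE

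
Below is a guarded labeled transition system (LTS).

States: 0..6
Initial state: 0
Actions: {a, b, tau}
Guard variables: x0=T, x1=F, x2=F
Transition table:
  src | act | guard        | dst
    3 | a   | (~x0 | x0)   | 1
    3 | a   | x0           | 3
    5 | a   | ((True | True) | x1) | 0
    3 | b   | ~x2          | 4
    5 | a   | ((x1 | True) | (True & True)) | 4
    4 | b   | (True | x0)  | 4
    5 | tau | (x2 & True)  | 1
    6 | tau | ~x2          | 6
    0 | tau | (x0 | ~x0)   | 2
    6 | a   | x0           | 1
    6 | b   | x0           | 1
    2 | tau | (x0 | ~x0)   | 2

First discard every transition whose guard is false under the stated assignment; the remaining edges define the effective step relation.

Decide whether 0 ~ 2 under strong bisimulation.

Bisimulation quotient by refinement:
  π0 = {{0,1,2,3,4,5,6}}
  π1 = {{0,2},{1},{3},{4},{5},{6}}
Fixed point at round 2; 6 class(es).
[0]={0,2}  [2]={0,2}

Answer: BISIMILAR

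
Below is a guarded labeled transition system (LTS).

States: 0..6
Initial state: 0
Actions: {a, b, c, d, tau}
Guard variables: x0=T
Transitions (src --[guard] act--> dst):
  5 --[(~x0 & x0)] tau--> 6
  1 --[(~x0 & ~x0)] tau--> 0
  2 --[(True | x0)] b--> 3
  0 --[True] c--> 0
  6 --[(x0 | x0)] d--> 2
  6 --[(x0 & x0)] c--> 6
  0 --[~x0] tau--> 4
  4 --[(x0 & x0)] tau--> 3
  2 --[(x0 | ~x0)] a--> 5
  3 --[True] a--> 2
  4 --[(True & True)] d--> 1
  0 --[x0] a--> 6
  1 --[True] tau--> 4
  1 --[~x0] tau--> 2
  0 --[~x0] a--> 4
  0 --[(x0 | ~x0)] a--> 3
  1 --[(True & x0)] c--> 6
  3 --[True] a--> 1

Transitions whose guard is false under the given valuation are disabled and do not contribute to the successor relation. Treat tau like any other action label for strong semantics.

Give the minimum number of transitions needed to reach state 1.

Breadth-first toward 1:
  Layer 0: {0}
  Layer 1: {3,6}
  Layer 2: {1,2}
depth(1)=2, e.g. a·a

Answer: 2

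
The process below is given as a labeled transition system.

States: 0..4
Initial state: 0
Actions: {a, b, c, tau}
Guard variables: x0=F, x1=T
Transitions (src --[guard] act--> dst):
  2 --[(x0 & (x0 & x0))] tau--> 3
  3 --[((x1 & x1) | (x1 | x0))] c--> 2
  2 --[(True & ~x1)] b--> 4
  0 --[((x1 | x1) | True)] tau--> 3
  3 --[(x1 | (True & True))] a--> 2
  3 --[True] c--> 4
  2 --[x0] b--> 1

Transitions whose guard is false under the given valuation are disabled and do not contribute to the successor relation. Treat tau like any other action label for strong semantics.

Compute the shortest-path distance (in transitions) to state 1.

Layered search for 1:
  L0 = {0}
  L1 = {3}
  L2 = {2,4}
1 never appears.

Answer: UNREACHABLE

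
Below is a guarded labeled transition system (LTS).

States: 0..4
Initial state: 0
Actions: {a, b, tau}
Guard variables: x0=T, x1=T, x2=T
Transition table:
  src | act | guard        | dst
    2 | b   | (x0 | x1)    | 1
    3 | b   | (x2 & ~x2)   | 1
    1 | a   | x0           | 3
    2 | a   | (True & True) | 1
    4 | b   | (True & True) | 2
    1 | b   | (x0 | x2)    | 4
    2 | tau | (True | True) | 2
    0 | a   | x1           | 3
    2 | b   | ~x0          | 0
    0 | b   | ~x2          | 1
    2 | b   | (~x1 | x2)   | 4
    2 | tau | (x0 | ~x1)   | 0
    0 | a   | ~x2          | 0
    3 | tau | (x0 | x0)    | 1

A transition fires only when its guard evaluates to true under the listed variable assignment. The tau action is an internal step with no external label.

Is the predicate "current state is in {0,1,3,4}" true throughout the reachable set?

Allowed set {0,1,3,4}
Reach set: {0,1,2,3,4}
  0: ✓
  1: ✓
  2: outside
  3: ✓
  4: ✓
reach 2 via a·tau·b·b — violates

Answer: INVARIANT VIOLATED at state 2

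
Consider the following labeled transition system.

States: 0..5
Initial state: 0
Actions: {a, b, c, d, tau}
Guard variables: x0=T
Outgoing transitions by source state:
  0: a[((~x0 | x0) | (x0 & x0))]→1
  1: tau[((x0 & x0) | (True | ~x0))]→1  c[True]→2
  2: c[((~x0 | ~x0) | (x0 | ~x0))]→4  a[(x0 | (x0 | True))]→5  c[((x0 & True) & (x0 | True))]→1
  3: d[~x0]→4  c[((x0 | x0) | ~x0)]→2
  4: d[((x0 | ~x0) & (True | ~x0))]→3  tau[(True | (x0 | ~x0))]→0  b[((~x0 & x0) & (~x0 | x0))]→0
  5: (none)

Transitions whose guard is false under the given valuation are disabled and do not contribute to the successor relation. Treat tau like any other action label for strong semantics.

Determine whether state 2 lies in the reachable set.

Answer: REACHABLE

Analysis:
9 transition(s) survive guard evaluation.
Layer 0: {0}
Layer 1: {1}  cumulative {0,1}
Layer 2: {2}  cumulative {0,1,2}
Layer 3: {4,5}  cumulative {0,1,2,4,5}
Layer 4: {3}  cumulative {0,1,2,3,4,5}
R = {0,1,2,3,4,5}
trace reaching 2: a·c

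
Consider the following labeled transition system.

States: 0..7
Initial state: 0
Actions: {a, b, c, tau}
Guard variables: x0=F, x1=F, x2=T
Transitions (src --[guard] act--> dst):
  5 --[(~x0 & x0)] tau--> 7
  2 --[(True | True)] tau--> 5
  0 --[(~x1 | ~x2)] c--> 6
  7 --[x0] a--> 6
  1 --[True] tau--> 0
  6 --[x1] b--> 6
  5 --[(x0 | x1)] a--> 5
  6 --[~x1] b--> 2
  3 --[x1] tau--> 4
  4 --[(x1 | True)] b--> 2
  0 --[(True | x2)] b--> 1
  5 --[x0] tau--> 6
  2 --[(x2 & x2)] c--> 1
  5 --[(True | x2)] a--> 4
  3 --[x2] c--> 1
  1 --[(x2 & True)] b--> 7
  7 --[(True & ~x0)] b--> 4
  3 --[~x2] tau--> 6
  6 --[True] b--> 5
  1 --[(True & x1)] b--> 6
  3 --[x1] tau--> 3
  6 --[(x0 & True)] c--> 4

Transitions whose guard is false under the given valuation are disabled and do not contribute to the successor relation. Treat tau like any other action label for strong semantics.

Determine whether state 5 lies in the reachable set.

Guard filter leaves 12 enabled edge(s).
Layer 0: {0}
Layer 1: {1,6}  now seen {0,1,6}
Layer 2: {2,5,7}  now seen {0,1,2,5,6,7}
Layer 3: {4}  now seen {0,1,2,4,5,6,7}
R = {0,1,2,4,5,6,7}
Path to 5: c·b

Answer: REACHABLE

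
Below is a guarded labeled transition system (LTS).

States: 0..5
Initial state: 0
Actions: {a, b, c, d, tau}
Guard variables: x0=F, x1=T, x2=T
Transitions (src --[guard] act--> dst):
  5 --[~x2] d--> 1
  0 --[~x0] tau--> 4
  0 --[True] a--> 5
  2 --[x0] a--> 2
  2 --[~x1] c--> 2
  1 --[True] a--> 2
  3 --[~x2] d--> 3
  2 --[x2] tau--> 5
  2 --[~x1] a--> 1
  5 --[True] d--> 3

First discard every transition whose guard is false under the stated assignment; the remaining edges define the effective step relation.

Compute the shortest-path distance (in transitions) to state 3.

BFS to 3:
  Layer 0: {0}
  Layer 1: {4,5}
  Layer 2: {3}
first hit 3 at d=2 via a·d

Answer: 2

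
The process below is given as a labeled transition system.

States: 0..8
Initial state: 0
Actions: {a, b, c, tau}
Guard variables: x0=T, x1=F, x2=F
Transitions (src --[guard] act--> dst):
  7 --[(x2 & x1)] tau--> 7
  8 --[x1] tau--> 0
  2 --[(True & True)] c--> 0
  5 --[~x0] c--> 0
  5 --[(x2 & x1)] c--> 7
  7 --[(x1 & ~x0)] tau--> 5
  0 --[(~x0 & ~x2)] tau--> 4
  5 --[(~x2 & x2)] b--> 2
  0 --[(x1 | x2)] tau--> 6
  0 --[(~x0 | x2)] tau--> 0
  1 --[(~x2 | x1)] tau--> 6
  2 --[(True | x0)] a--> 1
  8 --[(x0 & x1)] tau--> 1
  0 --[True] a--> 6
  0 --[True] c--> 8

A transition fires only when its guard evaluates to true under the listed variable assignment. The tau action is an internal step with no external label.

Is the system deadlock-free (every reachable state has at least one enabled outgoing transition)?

Answer: DEADLOCK at state 6

Working:
Reachable = {0,6,8}
  0: a→6  c→8  [2 exit(s)]
  6: ∅  [STUCK]
  8: ∅  [STUCK]
trace reaching 6: a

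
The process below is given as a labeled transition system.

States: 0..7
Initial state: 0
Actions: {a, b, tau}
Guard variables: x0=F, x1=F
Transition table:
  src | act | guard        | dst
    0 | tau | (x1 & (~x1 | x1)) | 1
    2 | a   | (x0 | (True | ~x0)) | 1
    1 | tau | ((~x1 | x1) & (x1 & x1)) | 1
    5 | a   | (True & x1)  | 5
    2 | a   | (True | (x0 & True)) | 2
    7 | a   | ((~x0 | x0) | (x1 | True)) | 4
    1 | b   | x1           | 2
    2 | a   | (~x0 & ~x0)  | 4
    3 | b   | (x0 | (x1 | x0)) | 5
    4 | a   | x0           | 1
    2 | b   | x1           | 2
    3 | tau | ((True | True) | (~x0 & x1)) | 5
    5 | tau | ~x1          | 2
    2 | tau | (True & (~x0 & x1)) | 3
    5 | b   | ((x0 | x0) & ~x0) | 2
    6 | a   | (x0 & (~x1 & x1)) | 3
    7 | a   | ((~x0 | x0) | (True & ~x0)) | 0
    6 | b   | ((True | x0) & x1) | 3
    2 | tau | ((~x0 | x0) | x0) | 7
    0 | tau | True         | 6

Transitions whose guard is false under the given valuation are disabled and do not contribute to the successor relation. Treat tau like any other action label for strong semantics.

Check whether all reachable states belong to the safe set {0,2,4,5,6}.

Safe = {0,2,4,5,6}
R = {0,6}
  0: ok
  6: ok

Answer: INVARIANT HOLDS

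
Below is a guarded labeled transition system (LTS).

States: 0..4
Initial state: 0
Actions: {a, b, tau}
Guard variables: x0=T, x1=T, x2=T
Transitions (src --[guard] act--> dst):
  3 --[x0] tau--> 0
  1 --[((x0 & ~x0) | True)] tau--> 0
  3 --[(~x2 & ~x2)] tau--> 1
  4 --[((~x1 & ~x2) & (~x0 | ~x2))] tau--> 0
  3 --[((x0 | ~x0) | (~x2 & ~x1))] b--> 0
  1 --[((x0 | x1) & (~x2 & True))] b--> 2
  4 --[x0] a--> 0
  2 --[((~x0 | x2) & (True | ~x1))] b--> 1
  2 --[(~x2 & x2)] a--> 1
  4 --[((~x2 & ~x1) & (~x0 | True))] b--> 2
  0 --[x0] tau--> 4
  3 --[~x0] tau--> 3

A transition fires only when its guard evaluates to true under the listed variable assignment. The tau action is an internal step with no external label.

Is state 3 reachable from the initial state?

After dropping false guards: 6 live edges.
Layer 0: {0}
Layer 1: {4}  now seen {0,4}
R = {0,4}

Answer: UNREACHABLE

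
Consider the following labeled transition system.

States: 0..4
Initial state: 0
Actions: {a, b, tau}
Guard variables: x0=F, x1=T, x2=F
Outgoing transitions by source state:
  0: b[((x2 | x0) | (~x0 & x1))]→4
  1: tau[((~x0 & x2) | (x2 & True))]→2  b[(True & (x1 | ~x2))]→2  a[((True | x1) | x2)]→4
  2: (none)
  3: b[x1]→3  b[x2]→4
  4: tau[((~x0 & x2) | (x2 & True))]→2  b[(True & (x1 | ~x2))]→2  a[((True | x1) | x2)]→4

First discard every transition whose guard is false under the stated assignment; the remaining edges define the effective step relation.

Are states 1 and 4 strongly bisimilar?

Bisimulation quotient by refinement:
  P[0] = {{0,1,2,3,4}}
  P[1] = {{0,3},{1,4},{2}}
  P[2] = {{0},{1,4},{2},{3}}
stable after 3 split(s): 4 block(s)
[1]={1,4}  [4]={1,4}

Answer: BISIMILAR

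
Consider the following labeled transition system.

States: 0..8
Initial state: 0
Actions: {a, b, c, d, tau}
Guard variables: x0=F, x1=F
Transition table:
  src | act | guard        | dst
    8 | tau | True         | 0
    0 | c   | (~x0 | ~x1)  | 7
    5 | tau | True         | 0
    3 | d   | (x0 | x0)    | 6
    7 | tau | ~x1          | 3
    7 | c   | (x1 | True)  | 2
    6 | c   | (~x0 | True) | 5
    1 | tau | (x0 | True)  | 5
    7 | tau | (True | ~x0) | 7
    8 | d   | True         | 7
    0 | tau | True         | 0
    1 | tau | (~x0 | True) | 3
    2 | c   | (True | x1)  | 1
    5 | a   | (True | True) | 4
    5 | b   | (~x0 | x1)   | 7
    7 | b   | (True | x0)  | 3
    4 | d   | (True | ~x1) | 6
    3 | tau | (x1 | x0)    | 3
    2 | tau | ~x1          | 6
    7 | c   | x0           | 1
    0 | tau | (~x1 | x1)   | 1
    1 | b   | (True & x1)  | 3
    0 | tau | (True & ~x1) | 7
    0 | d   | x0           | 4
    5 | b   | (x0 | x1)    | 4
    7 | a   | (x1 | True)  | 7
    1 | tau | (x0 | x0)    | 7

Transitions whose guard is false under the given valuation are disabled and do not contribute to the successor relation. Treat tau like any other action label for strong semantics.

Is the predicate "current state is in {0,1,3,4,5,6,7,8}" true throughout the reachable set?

Answer: INVARIANT VIOLATED at state 2

Trace:
Safe = {0,1,3,4,5,6,7,8}
R = {0,1,2,3,4,5,6,7}
  0: ✓
  1: ✓
  2: outside
  3: ✓
  4: ✓
  5: ✓
  6: ✓
  7: ✓
witness against invariant: c·c → 2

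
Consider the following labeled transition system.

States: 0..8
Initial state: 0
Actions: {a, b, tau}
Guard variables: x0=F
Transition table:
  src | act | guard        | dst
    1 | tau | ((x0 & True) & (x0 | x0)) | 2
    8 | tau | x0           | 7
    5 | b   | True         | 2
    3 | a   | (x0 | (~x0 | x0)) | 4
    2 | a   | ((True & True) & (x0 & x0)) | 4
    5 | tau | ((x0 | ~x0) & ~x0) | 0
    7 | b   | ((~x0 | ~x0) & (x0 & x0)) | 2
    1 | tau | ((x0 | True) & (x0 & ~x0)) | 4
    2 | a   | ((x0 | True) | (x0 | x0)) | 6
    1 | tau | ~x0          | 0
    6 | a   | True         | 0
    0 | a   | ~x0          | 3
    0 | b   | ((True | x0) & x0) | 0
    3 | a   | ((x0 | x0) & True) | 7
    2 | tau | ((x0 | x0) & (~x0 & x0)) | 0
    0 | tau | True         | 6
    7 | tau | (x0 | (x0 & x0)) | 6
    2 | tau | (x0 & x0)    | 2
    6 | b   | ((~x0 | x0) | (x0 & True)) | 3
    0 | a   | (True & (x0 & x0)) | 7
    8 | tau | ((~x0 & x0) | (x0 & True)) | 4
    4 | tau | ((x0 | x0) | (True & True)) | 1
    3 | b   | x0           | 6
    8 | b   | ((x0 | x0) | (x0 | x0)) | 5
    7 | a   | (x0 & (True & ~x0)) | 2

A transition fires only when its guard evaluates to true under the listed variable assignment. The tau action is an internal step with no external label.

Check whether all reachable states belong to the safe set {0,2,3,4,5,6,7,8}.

Inv-set: {0,2,3,4,5,6,7,8}
Reachable = {0,1,3,4,6}
  0: ✓
  1: VIOLATES
  3: ✓
  4: ✓
  6: ✓
reach 1 via a·a·tau — violates

Answer: INVARIANT VIOLATED at state 1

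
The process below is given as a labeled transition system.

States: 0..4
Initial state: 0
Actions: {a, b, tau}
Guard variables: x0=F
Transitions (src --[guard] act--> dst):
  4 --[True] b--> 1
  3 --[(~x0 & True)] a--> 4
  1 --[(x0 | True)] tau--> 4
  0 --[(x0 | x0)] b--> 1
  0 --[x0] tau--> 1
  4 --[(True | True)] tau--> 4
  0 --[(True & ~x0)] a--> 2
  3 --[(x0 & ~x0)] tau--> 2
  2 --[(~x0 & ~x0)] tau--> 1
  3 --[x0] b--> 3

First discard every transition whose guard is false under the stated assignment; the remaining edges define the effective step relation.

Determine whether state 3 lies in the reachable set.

Answer: UNREACHABLE

Trace:
After dropping false guards: 6 live edges.
L0 = {0}
L1 = {2}  cumulative {0,2}
L2 = {1}  cumulative {0,1,2}
L3 = {4}  cumulative {0,1,2,4}
R = {0,1,2,4}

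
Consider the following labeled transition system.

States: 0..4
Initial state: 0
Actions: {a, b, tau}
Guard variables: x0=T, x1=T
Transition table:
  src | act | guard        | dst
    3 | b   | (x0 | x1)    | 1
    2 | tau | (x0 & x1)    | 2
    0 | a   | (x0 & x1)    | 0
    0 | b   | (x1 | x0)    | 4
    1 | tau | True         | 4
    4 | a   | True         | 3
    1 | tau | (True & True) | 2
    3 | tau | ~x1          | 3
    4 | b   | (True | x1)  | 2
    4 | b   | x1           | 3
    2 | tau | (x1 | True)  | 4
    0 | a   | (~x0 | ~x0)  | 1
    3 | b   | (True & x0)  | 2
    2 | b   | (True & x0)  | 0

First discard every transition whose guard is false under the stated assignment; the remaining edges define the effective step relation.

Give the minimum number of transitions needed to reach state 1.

Answer: 3

Working:
Layered search for 1:
  depth 0: {0}
  depth 1: {4}
  depth 2: {2,3}
  depth 3: {1}
1 enters at depth 3; path b·a·b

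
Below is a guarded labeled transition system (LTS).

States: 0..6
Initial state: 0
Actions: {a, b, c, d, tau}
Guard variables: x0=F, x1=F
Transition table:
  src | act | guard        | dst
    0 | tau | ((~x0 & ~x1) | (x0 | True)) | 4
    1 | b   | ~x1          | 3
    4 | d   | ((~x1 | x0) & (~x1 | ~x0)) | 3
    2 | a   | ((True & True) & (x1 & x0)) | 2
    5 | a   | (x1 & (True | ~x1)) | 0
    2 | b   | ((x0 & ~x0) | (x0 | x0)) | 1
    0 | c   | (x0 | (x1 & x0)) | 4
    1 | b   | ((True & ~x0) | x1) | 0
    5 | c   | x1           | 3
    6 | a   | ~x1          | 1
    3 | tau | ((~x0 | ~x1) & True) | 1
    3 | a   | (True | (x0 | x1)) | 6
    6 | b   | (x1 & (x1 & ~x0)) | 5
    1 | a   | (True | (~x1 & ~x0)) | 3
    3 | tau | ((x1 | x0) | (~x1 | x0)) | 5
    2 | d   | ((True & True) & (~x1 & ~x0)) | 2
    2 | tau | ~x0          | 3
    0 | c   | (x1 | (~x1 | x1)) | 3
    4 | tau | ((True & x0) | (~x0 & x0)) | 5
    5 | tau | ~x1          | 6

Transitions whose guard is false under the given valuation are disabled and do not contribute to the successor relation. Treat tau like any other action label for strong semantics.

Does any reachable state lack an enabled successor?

Answer: DEADLOCK-FREE

Analysis:
Reachable = {0,1,3,4,5,6}
  0: c→3  tau→4  [deg 2]
  1: a→3  b→0  b→3  [deg 3]
  3: a→6  tau→1  tau→5  [deg 3]
  4: d→3  [deg 1]
  5: tau→6  [deg 1]
  6: a→1  [deg 1]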